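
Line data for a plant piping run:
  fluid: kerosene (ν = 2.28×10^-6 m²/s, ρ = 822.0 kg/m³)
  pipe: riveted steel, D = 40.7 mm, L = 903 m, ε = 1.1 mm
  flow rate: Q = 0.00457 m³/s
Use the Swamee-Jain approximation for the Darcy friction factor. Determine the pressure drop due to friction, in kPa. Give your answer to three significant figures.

Δp ≈ 6260 kPa

V = 4Q/(πD²) = 4·0.00457/(π·0.0407²) = 3.513 m/s
Re = VD/ν = 3.513·0.0407/2.28×10^-6 = 6.27×10^4 → turbulent
ε/D = 1.1/40.7 = 0.0270
Swamee-Jain: f = 0.05561
h_f = f(L/D)V²/(2g) = 0.05561·(903/0.0407)·3.513²/(2·9.81) = 775.9 m
Δp = ρg·h_f = 822.0·9.81·775.9 = 6257 kPa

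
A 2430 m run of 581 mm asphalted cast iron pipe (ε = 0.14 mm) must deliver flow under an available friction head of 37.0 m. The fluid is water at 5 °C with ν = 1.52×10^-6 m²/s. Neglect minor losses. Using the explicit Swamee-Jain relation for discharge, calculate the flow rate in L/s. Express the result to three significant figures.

Swamee-Jain (Type II): Q = -0.965·√(gD⁵h_f/L)·ln[ε/(3.7D) + √(3.17ν²L/(gD³h_f))]
√(gD⁵h_f/L) = √(9.81·0.581⁵·37.0/2430) = 0.09944
ε/(3.7D) = 6.51×10^-5; √(3.17ν²L/(gD³h_f)) = 1.58×10^-5
Q = -0.965·0.09944·ln(8.094×10^-5) = 0.9041 m³/s
Check: V = 3.41 m/s, Re = 1.30×10^6, f = 0.01502, h_f = 37.2 m ≈ 37.0 m ✓

Q ≈ 904 L/s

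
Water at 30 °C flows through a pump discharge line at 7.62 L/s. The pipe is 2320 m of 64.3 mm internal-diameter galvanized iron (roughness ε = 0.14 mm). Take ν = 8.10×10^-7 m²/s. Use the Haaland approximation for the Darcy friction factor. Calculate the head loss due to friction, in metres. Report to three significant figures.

V = 4Q/(πD²) = 4·0.00762/(π·0.0643²) = 2.347 m/s
Re = VD/ν = 2.347·0.0643/8.10×10^-7 = 1.86×10^5 → turbulent
ε/D = 0.14/64.3 = 0.00218
Haaland: f = 0.02480
h_f = f(L/D)V²/(2g) = 0.02480·(2320/0.0643)·2.347²/(2·9.81) = 251.2 m

h_f ≈ 251 m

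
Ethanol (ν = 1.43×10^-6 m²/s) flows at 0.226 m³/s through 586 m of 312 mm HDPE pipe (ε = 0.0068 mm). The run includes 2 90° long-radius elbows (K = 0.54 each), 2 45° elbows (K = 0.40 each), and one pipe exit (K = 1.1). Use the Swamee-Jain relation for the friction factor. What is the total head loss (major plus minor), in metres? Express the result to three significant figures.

V = 4Q/(πD²) = 2.956 m/s; V²/2g = 0.4454 m
Re = 6.45×10^5, ε/D = 2.18×10^-5 → f = 0.01291 (Swamee-Jain)
Major: h_f = f(L/D)·V²/2g = 0.01291·1878·0.4454 = 10.80 m
Minor: ΣK = 2.98; h_m = ΣK·V²/2g = 1.327 m
Total H_L = 10.80 + 1.327 = 12.13 m

H_L ≈ 12.1 m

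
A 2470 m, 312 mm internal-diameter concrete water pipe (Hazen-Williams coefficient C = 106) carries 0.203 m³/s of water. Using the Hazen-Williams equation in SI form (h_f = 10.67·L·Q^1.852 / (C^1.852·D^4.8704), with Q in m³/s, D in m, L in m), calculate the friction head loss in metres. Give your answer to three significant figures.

h_f ≈ 71.0 m

h_f = 10.67·2470·0.203^1.852 / (106^1.852·0.312^4.8704) = 70.98 m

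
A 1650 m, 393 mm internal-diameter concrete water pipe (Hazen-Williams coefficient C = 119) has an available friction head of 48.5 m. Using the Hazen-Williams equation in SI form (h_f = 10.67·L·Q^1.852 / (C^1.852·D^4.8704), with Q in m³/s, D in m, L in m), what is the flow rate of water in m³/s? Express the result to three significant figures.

Q ≈ 0.423 m³/s

Rearranging: Q = [h_f·C^1.852·D^4.8704 / (10.67·L)]^(1/1.852)
Q = [48.5·119^1.852·0.393^4.8704 / (10.67·1650)]^0.540 = 0.4233 m³/s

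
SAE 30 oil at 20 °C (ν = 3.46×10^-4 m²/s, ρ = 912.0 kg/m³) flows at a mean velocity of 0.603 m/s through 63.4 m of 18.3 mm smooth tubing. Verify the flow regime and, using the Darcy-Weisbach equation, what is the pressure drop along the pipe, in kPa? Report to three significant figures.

Δp ≈ 1150 kPa

Re = VD/ν = 0.603·0.01830/3.46×10^-4 = 31.9 → laminar (Re < 2300)
f = 64/Re = 2.007
h_f = f(L/D)V²/(2g) = 2.007·(63.4/0.01830)·0.603²/(2·9.81) = 128.8 m
Δp = ρg·h_f = 912.0·9.81·128.8 = 1153 kPa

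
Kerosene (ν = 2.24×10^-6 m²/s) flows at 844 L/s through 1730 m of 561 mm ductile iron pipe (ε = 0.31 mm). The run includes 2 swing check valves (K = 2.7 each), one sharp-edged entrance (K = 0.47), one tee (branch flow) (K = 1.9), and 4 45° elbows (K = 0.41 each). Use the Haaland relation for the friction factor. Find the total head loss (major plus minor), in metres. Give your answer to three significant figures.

H_L ≈ 37.8 m

V = 4Q/(πD²) = 3.414 m/s; V²/2g = 0.5942 m
Re = 8.55×10^5, ε/D = 5.53×10^-4 → f = 0.01759 (Haaland)
Major: h_f = f(L/D)·V²/2g = 0.01759·3084·0.5942 = 32.23 m
Minor: ΣK = 9.41; h_m = ΣK·V²/2g = 5.592 m
Total H_L = 32.23 + 5.592 = 37.83 m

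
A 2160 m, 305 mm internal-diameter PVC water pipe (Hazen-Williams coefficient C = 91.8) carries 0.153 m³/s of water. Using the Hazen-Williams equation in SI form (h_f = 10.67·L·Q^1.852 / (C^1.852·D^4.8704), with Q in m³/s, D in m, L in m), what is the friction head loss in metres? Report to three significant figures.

h_f ≈ 53.6 m

h_f = 10.67·2160·0.153^1.852 / (91.8^1.852·0.305^4.8704) = 53.60 m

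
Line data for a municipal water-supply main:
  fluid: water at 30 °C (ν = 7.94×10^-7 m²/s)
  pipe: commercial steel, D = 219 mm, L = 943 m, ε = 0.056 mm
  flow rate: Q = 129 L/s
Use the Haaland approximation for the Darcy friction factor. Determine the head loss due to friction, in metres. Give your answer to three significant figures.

h_f ≈ 39.2 m

V = 4Q/(πD²) = 4·0.129/(π·0.219²) = 3.425 m/s
Re = VD/ν = 3.425·0.219/7.94×10^-7 = 9.45×10^5 → turbulent
ε/D = 0.056/219 = 2.56×10^-4
Haaland: f = 0.01522
h_f = f(L/D)V²/(2g) = 0.01522·(943/0.219)·3.425²/(2·9.81) = 39.18 m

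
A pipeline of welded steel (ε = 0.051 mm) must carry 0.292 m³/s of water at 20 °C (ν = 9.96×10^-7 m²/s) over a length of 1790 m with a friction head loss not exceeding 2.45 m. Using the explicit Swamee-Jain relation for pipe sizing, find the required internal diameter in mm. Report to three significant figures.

Swamee-Jain (Type III): D = 0.66·[ε^1.25·(LQ²/(gh_f))^4.75 + ν·Q^9.4·(L/(gh_f))^5.2]^0.04
LQ²/(gh_f) = 6.350; L/(gh_f) = 74.48
Term 1 = ε^1.25·(…)^4.75 = 0.0280; Term 2 = ν·Q^9.4·(…)^5.2 = 0.0510
D = 0.66·(0.0280 + 0.0510)^0.04 = 0.5963 m = 596 mm
Check: V = 1.05 m/s, Re = 6.26×10^5, f = 0.01393, h_f = 2.33 m ≈ 2.45 m ✓

D ≈ 596 mm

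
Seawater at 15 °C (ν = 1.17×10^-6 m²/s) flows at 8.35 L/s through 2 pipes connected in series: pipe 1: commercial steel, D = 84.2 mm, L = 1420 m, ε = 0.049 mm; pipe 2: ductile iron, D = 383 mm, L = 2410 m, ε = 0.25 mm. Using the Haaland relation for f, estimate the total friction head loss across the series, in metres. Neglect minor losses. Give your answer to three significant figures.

Pipe 1: V = 1.500 m/s, Re = 1.08×10^5, ε/D = 5.82×10^-4, f = 0.02022, h_1 = f(L/D)V²/2g = 39.09 m
Pipe 2: V = 0.07248 m/s, Re = 2.37×10^4, ε/D = 6.53×10^-4, f = 0.02601, h_2 = f(L/D)V²/2g = 0.04381 m
Series → Q common, losses add: H = Σh = 39.13 m

H ≈ 39.1 m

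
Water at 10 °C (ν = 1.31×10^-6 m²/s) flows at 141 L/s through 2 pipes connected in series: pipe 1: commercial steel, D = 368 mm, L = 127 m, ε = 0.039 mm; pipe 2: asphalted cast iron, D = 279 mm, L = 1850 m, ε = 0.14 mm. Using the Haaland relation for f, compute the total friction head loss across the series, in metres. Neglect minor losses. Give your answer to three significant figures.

H ≈ 32.1 m

Pipe 1: V = 1.326 m/s, Re = 3.72×10^5, ε/D = 1.06×10^-4, f = 0.01485, h_1 = f(L/D)V²/2g = 0.4590 m
Pipe 2: V = 2.306 m/s, Re = 4.91×10^5, ε/D = 5.02×10^-4, f = 0.01760, h_2 = f(L/D)V²/2g = 31.64 m
Series → Q common, losses add: H = Σh = 32.10 m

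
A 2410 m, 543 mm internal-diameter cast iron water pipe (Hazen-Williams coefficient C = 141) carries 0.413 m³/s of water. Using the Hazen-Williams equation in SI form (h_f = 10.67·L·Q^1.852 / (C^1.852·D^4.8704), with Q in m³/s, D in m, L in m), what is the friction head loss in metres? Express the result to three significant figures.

h_f ≈ 10.2 m

h_f = 10.67·2410·0.413^1.852 / (141^1.852·0.543^4.8704) = 10.24 m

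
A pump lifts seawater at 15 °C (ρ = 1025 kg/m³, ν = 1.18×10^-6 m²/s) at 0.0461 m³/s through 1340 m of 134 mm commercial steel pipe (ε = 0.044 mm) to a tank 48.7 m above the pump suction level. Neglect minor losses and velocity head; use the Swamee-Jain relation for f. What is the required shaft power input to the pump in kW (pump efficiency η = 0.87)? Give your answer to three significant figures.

P_shaft ≈ 75.1 kW

V = 4Q/(πD²) = 3.269 m/s; Re = 3.71×10^5; ε/D = 3.28×10^-4; f = 0.01695
h_f = f(L/D)V²/2g = 92.33 m
Total head H = z + h_f = 48.7 + 92.33 = 141.0 m
P_hyd = ρgQH = 1025·9.81·0.0461·141.0 = 65.37 kW
P_shaft = P_hyd/η = 65.37/0.87 = 75.14 kW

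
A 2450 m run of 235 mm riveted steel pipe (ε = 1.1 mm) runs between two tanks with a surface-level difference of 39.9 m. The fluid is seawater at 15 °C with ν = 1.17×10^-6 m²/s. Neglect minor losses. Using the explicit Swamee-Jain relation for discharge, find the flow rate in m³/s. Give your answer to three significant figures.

Swamee-Jain (Type II): Q = -0.965·√(gD⁵h_f/L)·ln[ε/(3.7D) + √(3.17ν²L/(gD³h_f))]
√(gD⁵h_f/L) = √(9.81·0.235⁵·39.9/2450) = 0.01070
ε/(3.7D) = 0.00127; √(3.17ν²L/(gD³h_f)) = 4.57×10^-5
Q = -0.965·0.01070·ln(0.001311) = 0.06853 m³/s
Check: V = 1.58 m/s, Re = 3.17×10^5, f = 0.03022, h_f = 40.1 m ≈ 39.9 m ✓

Q ≈ 0.0685 m³/s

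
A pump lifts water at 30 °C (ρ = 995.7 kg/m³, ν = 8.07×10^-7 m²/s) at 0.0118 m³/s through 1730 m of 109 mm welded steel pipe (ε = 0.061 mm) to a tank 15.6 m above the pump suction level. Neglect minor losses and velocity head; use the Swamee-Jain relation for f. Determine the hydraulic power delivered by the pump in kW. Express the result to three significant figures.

P_hyd ≈ 4.71 kW

V = 4Q/(πD²) = 1.265 m/s; Re = 1.71×10^5; ε/D = 5.60×10^-4; f = 0.01951
h_f = f(L/D)V²/2g = 25.24 m
Total head H = z + h_f = 15.6 + 25.24 = 40.84 m
P_hyd = ρgQH = 995.7·9.81·0.0118·40.84 = 4.707 kW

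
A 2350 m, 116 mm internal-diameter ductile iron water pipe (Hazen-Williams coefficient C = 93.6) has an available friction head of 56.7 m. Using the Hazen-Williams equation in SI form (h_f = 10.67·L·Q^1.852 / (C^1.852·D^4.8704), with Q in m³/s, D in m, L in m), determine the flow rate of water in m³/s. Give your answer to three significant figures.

Rearranging: Q = [h_f·C^1.852·D^4.8704 / (10.67·L)]^(1/1.852)
Q = [56.7·93.6^1.852·0.116^4.8704 / (10.67·2350)]^0.540 = 0.01209 m³/s

Q ≈ 0.0121 m³/s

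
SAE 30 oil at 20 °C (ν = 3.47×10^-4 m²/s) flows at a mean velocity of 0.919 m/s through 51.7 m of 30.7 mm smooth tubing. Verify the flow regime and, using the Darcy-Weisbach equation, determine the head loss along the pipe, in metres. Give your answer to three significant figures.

h_f ≈ 57.1 m

Re = VD/ν = 0.919·0.03070/3.47×10^-4 = 81.3 → laminar (Re < 2300)
f = 64/Re = 0.7871
h_f = f(L/D)V²/(2g) = 0.7871·(51.7/0.03070)·0.919²/(2·9.81) = 57.06 m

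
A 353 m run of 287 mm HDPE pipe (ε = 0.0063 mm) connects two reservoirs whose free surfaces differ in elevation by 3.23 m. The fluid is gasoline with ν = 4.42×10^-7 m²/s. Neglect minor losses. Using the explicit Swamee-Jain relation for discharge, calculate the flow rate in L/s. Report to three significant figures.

Swamee-Jain (Type II): Q = -0.965·√(gD⁵h_f/L)·ln[ε/(3.7D) + √(3.17ν²L/(gD³h_f))]
√(gD⁵h_f/L) = √(9.81·0.287⁵·3.23/353) = 0.01322
ε/(3.7D) = 5.93×10^-6; √(3.17ν²L/(gD³h_f)) = 1.71×10^-5
Q = -0.965·0.01322·ln(2.302×10^-5) = 0.1362 m³/s
Check: V = 2.11 m/s, Re = 1.37×10^6, f = 0.01164, h_f = 3.24 m ≈ 3.23 m ✓

Q ≈ 136 L/s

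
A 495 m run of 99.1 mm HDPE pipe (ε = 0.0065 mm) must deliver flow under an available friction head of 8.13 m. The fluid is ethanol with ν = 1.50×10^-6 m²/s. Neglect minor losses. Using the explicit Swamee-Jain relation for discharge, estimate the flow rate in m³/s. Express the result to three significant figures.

Q ≈ 0.0100 m³/s

Swamee-Jain (Type II): Q = -0.965·√(gD⁵h_f/L)·ln[ε/(3.7D) + √(3.17ν²L/(gD³h_f))]
√(gD⁵h_f/L) = √(9.81·0.0991⁵·8.13/495) = 0.001241
ε/(3.7D) = 1.77×10^-5; √(3.17ν²L/(gD³h_f)) = 2.13×10^-4
Q = -0.965·0.001241·ln(2.310×10^-4) = 0.01003 m³/s
Check: V = 1.30 m/s, Re = 8.59×10^4, f = 0.01881, h_f = 8.09 m ≈ 8.13 m ✓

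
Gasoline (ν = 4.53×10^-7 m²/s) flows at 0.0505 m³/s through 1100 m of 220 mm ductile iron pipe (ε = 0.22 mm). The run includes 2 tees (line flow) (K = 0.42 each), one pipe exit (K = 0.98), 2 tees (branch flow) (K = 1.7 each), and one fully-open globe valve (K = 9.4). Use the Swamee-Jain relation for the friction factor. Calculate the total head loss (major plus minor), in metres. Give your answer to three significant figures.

V = 4Q/(πD²) = 1.328 m/s; V²/2g = 0.08995 m
Re = 6.45×10^5, ε/D = 0.00100 → f = 0.02021 (Swamee-Jain)
Major: h_f = f(L/D)·V²/2g = 0.02021·5000·0.08995 = 9.091 m
Minor: ΣK = 14.6; h_m = ΣK·V²/2g = 1.315 m
Total H_L = 9.091 + 1.315 = 10.41 m

H_L ≈ 10.4 m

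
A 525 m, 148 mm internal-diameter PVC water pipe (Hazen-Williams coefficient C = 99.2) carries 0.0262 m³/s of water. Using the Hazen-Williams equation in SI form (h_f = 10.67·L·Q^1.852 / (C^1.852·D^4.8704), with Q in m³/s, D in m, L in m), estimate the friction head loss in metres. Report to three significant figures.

h_f ≈ 14.5 m

h_f = 10.67·525·0.0262^1.852 / (99.2^1.852·0.148^4.8704) = 14.54 m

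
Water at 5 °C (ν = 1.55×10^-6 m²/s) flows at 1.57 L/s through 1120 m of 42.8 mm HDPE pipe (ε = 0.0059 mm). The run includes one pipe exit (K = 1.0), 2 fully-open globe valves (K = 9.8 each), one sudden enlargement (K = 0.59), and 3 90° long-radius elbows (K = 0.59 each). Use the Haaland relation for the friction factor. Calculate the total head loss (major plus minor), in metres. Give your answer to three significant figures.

H_L ≈ 38.8 m

V = 4Q/(πD²) = 1.091 m/s; V²/2g = 0.06069 m
Re = 3.01×10^4, ε/D = 1.38×10^-4 → f = 0.02358 (Haaland)
Major: h_f = f(L/D)·V²/2g = 0.02358·26168·0.06069 = 37.45 m
Minor: ΣK = 23.0; h_m = ΣK·V²/2g = 1.394 m
Total H_L = 37.45 + 1.394 = 38.85 m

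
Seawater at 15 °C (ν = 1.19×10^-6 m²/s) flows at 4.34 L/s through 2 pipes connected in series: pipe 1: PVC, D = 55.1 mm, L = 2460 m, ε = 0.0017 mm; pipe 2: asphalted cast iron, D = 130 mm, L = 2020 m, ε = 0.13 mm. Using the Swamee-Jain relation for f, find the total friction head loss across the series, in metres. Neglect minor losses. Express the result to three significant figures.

H ≈ 143 m

Pipe 1: V = 1.820 m/s, Re = 8.43×10^4, ε/D = 3.09×10^-5, f = 0.01869, h_1 = f(L/D)V²/2g = 140.9 m
Pipe 2: V = 0.3270 m/s, Re = 3.57×10^4, ε/D = 0.00100, f = 0.02540, h_2 = f(L/D)V²/2g = 2.150 m
Series → Q common, losses add: H = Σh = 143.0 m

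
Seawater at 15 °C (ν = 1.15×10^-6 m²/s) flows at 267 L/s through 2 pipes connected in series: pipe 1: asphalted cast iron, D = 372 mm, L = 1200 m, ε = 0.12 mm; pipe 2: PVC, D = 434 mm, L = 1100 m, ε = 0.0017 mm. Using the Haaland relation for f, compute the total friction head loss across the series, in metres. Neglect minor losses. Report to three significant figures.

H ≈ 21.1 m

Pipe 1: V = 2.457 m/s, Re = 7.95×10^5, ε/D = 3.23×10^-4, f = 0.01595, h_1 = f(L/D)V²/2g = 15.82 m
Pipe 2: V = 1.805 m/s, Re = 6.81×10^5, ε/D = 3.92×10^-6, f = 0.01242, h_2 = f(L/D)V²/2g = 5.228 m
Series → Q common, losses add: H = Σh = 21.05 m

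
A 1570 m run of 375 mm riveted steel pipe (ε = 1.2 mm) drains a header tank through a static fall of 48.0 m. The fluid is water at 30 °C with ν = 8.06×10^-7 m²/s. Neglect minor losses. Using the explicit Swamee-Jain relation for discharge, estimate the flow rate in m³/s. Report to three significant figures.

Q ≈ 0.320 m³/s

Swamee-Jain (Type II): Q = -0.965·√(gD⁵h_f/L)·ln[ε/(3.7D) + √(3.17ν²L/(gD³h_f))]
√(gD⁵h_f/L) = √(9.81·0.375⁵·48.0/1570) = 0.04716
ε/(3.7D) = 8.65×10^-4; √(3.17ν²L/(gD³h_f)) = 1.14×10^-5
Q = -0.965·0.04716·ln(8.763×10^-4) = 0.3204 m³/s
Check: V = 2.90 m/s, Re = 1.35×10^6, f = 0.02680, h_f = 48.1 m ≈ 48.0 m ✓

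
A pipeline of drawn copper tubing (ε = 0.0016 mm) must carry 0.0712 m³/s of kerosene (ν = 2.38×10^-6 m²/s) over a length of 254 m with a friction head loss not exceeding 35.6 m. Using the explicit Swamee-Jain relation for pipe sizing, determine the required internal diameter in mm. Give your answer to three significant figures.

D ≈ 136 mm

Swamee-Jain (Type III): D = 0.66·[ε^1.25·(LQ²/(gh_f))^4.75 + ν·Q^9.4·(L/(gh_f))^5.2]^0.04
LQ²/(gh_f) = 0.003687; L/(gh_f) = 0.7273
Term 1 = ε^1.25·(…)^4.75 = 1.57×10^-19; Term 2 = ν·Q^9.4·(…)^5.2 = 7.43×10^-18
D = 0.66·(1.57×10^-19 + 7.43×10^-18)^0.04 = 0.1364 m = 136 mm
Check: V = 4.87 m/s, Re = 2.79×10^5, f = 0.01470, h_f = 33.2 m ≈ 35.6 m ✓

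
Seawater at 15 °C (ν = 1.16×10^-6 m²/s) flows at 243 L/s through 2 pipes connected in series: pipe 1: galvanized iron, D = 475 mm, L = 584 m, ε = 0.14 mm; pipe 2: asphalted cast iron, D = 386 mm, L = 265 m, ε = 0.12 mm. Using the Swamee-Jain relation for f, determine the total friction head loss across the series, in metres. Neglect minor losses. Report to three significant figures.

H ≈ 4.34 m

Pipe 1: V = 1.371 m/s, Re = 5.62×10^5, ε/D = 2.95×10^-4, f = 0.01620, h_1 = f(L/D)V²/2g = 1.909 m
Pipe 2: V = 2.077 m/s, Re = 6.91×10^5, ε/D = 3.11×10^-4, f = 0.01614, h_2 = f(L/D)V²/2g = 2.435 m
Series → Q common, losses add: H = Σh = 4.344 m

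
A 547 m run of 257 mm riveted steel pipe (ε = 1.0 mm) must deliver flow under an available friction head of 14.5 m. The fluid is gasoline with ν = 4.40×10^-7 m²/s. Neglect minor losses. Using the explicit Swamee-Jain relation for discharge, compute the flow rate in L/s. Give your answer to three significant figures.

Swamee-Jain (Type II): Q = -0.965·√(gD⁵h_f/L)·ln[ε/(3.7D) + √(3.17ν²L/(gD³h_f))]
√(gD⁵h_f/L) = √(9.81·0.257⁵·14.5/547) = 0.01707
ε/(3.7D) = 0.00105; √(3.17ν²L/(gD³h_f)) = 1.18×10^-5
Q = -0.965·0.01707·ln(0.001063) = 0.1128 m³/s
Check: V = 2.17 m/s, Re = 1.27×10^6, f = 0.02833, h_f = 14.5 m ≈ 14.5 m ✓

Q ≈ 113 L/s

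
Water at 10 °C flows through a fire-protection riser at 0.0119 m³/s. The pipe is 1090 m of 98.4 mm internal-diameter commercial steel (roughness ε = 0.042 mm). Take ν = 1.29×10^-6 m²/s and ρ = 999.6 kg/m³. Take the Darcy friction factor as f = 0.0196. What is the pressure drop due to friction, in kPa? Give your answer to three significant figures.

V = 4Q/(πD²) = 4·0.0119/(π·0.0984²) = 1.565 m/s
h_f = f(L/D)V²/(2g) = 0.01960·(1090/0.0984)·1.565²/(2·9.81) = 27.10 m
Δp = ρg·h_f = 999.6·9.81·27.10 = 265.7 kPa

Δp ≈ 266 kPa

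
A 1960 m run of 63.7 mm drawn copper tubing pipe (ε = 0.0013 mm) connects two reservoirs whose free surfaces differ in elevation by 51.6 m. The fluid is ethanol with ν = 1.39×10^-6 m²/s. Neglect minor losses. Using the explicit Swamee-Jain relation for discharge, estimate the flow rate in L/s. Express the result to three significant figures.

Swamee-Jain (Type II): Q = -0.965·√(gD⁵h_f/L)·ln[ε/(3.7D) + √(3.17ν²L/(gD³h_f))]
√(gD⁵h_f/L) = √(9.81·0.0637⁵·51.6/1960) = 5.205×10^-4
ε/(3.7D) = 5.52×10^-6; √(3.17ν²L/(gD³h_f)) = 3.03×10^-4
Q = -0.965·5.205×10^-4·ln(3.084×10^-4) = 0.004060 m³/s
Check: V = 1.27 m/s, Re = 5.84×10^4, f = 0.02015, h_f = 51.3 m ≈ 51.6 m ✓

Q ≈ 4.06 L/s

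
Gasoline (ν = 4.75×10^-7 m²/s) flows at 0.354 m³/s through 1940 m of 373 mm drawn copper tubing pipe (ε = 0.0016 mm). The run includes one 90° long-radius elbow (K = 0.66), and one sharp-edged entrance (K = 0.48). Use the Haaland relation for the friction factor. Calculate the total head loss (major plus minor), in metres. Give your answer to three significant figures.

V = 4Q/(πD²) = 3.240 m/s; V²/2g = 0.5349 m
Re = 2.54×10^6, ε/D = 4.29×10^-6 → f = 0.01010 (Haaland)
Major: h_f = f(L/D)·V²/2g = 0.01010·5201·0.5349 = 28.11 m
Minor: ΣK = 1.14; h_m = ΣK·V²/2g = 0.6098 m
Total H_L = 28.11 + 0.6098 = 28.72 m

H_L ≈ 28.7 m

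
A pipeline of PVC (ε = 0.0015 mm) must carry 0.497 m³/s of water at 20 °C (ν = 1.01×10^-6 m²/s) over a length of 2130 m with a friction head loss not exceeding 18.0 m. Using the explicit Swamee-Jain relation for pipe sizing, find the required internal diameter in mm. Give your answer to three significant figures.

D ≈ 491 mm

Swamee-Jain (Type III): D = 0.66·[ε^1.25·(LQ²/(gh_f))^4.75 + ν·Q^9.4·(L/(gh_f))^5.2]^0.04
LQ²/(gh_f) = 2.980; L/(gh_f) = 12.06
Term 1 = ε^1.25·(…)^4.75 = 9.38×10^-6; Term 2 = ν·Q^9.4·(…)^5.2 = 5.94×10^-4
D = 0.66·(9.38×10^-6 + 5.94×10^-4)^0.04 = 0.4906 m = 491 mm
Check: V = 2.63 m/s, Re = 1.28×10^6, f = 0.01123, h_f = 17.2 m ≈ 18.0 m ✓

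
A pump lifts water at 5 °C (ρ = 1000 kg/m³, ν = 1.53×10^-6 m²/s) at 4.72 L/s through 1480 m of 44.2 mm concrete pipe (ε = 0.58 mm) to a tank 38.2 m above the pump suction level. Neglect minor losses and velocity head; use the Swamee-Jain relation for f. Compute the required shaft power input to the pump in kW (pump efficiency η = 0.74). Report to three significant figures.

P_shaft ≈ 45.3 kW

V = 4Q/(πD²) = 3.076 m/s; Re = 8.89×10^4; ε/D = 0.0131; f = 0.04247
h_f = f(L/D)V²/2g = 685.9 m
Total head H = z + h_f = 38.2 + 685.9 = 724.1 m
P_hyd = ρgQH = 1000·9.81·0.00472·724.1 = 33.53 kW
P_shaft = P_hyd/η = 33.53/0.74 = 45.31 kW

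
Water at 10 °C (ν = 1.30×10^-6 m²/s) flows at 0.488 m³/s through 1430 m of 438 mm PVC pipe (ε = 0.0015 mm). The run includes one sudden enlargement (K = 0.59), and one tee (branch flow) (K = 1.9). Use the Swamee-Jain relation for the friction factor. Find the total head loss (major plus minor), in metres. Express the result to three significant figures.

H_L ≈ 21.5 m

V = 4Q/(πD²) = 3.239 m/s; V²/2g = 0.5346 m
Re = 1.09×10^6, ε/D = 3.42×10^-6 → f = 0.01153 (Swamee-Jain)
Major: h_f = f(L/D)·V²/2g = 0.01153·3265·0.5346 = 20.12 m
Minor: ΣK = 2.49; h_m = ΣK·V²/2g = 1.331 m
Total H_L = 20.12 + 1.331 = 21.46 m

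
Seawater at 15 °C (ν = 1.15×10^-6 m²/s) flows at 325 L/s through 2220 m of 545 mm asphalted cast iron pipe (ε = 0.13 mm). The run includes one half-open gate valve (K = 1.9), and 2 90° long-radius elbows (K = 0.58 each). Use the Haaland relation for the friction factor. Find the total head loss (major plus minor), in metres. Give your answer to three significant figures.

V = 4Q/(πD²) = 1.393 m/s; V²/2g = 0.09892 m
Re = 6.60×10^5, ε/D = 2.39×10^-4 → f = 0.01535 (Haaland)
Major: h_f = f(L/D)·V²/2g = 0.01535·4073·0.09892 = 6.184 m
Minor: ΣK = 3.06; h_m = ΣK·V²/2g = 0.3027 m
Total H_L = 6.184 + 0.3027 = 6.486 m

H_L ≈ 6.49 m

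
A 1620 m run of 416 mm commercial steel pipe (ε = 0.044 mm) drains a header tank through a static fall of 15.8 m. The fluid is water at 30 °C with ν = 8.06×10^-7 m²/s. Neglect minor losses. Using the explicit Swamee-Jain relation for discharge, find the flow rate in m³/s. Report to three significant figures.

Swamee-Jain (Type II): Q = -0.965·√(gD⁵h_f/L)·ln[ε/(3.7D) + √(3.17ν²L/(gD³h_f))]
√(gD⁵h_f/L) = √(9.81·0.416⁵·15.8/1620) = 0.03453
ε/(3.7D) = 2.86×10^-5; √(3.17ν²L/(gD³h_f)) = 1.73×10^-5
Q = -0.965·0.03453·ln(4.588×10^-5) = 0.3328 m³/s
Check: V = 2.45 m/s, Re = 1.26×10^6, f = 0.01335, h_f = 15.9 m ≈ 15.8 m ✓

Q ≈ 0.333 m³/s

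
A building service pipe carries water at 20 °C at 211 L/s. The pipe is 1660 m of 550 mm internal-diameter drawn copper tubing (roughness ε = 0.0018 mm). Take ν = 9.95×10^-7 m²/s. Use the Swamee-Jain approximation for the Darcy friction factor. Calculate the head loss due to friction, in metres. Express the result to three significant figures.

V = 4Q/(πD²) = 4·0.211/(π·0.550²) = 0.8881 m/s
Re = VD/ν = 0.8881·0.550/9.95×10^-7 = 4.91×10^5 → turbulent
ε/D = 0.0018/550 = 3.27×10^-6
Swamee-Jain: f = 0.01319
h_f = f(L/D)V²/(2g) = 0.01319·(1660/0.550)·0.8881²/(2·9.81) = 1.600 m

h_f ≈ 1.60 m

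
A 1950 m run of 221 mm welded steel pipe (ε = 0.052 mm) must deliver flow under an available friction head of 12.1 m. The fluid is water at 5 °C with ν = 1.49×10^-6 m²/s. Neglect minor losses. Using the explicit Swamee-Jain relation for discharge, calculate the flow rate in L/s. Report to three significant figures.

Swamee-Jain (Type II): Q = -0.965·√(gD⁵h_f/L)·ln[ε/(3.7D) + √(3.17ν²L/(gD³h_f))]
√(gD⁵h_f/L) = √(9.81·0.221⁵·12.1/1950) = 0.005665
ε/(3.7D) = 6.36×10^-5; √(3.17ν²L/(gD³h_f)) = 1.03×10^-4
Q = -0.965·0.005665·ln(1.671×10^-4) = 0.04754 m³/s
Check: V = 1.24 m/s, Re = 1.84×10^5, f = 0.01756, h_f = 12.1 m ≈ 12.1 m ✓

Q ≈ 47.5 L/s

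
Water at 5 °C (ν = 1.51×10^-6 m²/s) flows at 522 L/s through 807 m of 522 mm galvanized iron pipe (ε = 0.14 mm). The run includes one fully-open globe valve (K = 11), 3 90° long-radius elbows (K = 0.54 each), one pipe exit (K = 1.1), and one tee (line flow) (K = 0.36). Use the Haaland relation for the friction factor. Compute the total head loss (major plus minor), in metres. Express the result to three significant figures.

H_L ≈ 11.5 m

V = 4Q/(πD²) = 2.439 m/s; V²/2g = 0.3032 m
Re = 8.43×10^5, ε/D = 2.68×10^-4 → f = 0.01542 (Haaland)
Major: h_f = f(L/D)·V²/2g = 0.01542·1546·0.3032 = 7.229 m
Minor: ΣK = 14.1; h_m = ΣK·V²/2g = 4.270 m
Total H_L = 7.229 + 4.270 = 11.50 m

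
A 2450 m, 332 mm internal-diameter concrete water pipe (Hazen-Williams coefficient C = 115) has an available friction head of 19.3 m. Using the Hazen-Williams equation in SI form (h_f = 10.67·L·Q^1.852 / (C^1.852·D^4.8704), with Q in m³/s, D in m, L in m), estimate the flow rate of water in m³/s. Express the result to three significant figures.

Q ≈ 0.129 m³/s

Rearranging: Q = [h_f·C^1.852·D^4.8704 / (10.67·L)]^(1/1.852)
Q = [19.3·115^1.852·0.332^4.8704 / (10.67·2450)]^0.540 = 0.1289 m³/s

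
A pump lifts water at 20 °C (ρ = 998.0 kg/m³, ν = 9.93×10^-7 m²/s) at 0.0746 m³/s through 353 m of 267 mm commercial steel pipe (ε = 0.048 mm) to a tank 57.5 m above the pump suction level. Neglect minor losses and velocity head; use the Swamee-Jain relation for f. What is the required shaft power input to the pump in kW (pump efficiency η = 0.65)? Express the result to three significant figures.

P_shaft ≈ 66.7 kW

V = 4Q/(πD²) = 1.332 m/s; Re = 3.58×10^5; ε/D = 1.80×10^-4; f = 0.01583
h_f = f(L/D)V²/2g = 1.894 m
Total head H = z + h_f = 57.5 + 1.894 = 59.39 m
P_hyd = ρgQH = 998.0·9.81·0.0746·59.39 = 43.38 kW
P_shaft = P_hyd/η = 43.38/0.65 = 66.74 kW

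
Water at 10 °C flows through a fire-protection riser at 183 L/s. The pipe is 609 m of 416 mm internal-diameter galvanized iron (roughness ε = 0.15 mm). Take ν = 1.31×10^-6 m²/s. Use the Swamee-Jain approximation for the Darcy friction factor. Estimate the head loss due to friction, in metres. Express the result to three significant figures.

h_f ≈ 2.30 m

V = 4Q/(πD²) = 4·0.183/(π·0.416²) = 1.346 m/s
Re = VD/ν = 1.346·0.416/1.31×10^-6 = 4.28×10^5 → turbulent
ε/D = 0.15/416 = 3.61×10^-4
Swamee-Jain: f = 0.01701
h_f = f(L/D)V²/(2g) = 0.01701·(609/0.416)·1.346²/(2·9.81) = 2.300 m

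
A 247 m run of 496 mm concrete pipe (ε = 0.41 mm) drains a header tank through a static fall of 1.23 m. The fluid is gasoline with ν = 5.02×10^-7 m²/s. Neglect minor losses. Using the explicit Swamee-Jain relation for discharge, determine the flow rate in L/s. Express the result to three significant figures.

Q ≈ 309 L/s

Swamee-Jain (Type II): Q = -0.965·√(gD⁵h_f/L)·ln[ε/(3.7D) + √(3.17ν²L/(gD³h_f))]
√(gD⁵h_f/L) = √(9.81·0.496⁵·1.23/247) = 0.03830
ε/(3.7D) = 2.23×10^-4; √(3.17ν²L/(gD³h_f)) = 1.16×10^-5
Q = -0.965·0.03830·ln(2.350×10^-4) = 0.3088 m³/s
Check: V = 1.60 m/s, Re = 1.58×10^6, f = 0.01905, h_f = 1.24 m ≈ 1.23 m ✓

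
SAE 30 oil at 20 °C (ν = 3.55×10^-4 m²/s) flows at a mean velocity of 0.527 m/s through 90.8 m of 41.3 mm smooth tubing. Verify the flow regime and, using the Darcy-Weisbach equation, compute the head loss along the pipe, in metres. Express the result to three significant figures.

Re = VD/ν = 0.527·0.04130/3.55×10^-4 = 61.3 → laminar (Re < 2300)
f = 64/Re = 1.044
h_f = f(L/D)V²/(2g) = 1.044·(90.8/0.04130)·0.527²/(2·9.81) = 32.49 m

h_f ≈ 32.5 m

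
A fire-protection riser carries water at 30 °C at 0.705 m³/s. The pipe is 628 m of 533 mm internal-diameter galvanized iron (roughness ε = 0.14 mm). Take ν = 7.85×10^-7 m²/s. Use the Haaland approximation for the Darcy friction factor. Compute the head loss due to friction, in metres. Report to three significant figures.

V = 4Q/(πD²) = 4·0.705/(π·0.533²) = 3.160 m/s
Re = VD/ν = 3.160·0.533/7.85×10^-7 = 2.15×10^6 → turbulent
ε/D = 0.14/533 = 2.63×10^-4
Haaland: f = 0.01489
h_f = f(L/D)V²/(2g) = 0.01489·(628/0.533)·3.160²/(2·9.81) = 8.929 m

h_f ≈ 8.93 m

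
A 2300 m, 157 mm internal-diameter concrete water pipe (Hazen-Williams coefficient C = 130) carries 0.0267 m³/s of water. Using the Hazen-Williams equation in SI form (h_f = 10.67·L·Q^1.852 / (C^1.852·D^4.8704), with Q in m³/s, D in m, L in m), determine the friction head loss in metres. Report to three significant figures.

h_f = 10.67·2300·0.0267^1.852 / (130^1.852·0.157^4.8704) = 30.00 m

h_f ≈ 30.0 m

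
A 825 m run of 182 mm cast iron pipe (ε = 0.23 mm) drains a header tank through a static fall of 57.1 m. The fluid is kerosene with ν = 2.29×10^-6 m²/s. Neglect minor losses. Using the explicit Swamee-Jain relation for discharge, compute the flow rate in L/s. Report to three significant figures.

Q ≈ 87.8 L/s

Swamee-Jain (Type II): Q = -0.965·√(gD⁵h_f/L)·ln[ε/(3.7D) + √(3.17ν²L/(gD³h_f))]
√(gD⁵h_f/L) = √(9.81·0.182⁵·57.1/825) = 0.01164
ε/(3.7D) = 3.42×10^-4; √(3.17ν²L/(gD³h_f)) = 6.37×10^-5
Q = -0.965·0.01164·ln(4.053×10^-4) = 0.08777 m³/s
Check: V = 3.37 m/s, Re = 2.68×10^5, f = 0.02187, h_f = 57.5 m ≈ 57.1 m ✓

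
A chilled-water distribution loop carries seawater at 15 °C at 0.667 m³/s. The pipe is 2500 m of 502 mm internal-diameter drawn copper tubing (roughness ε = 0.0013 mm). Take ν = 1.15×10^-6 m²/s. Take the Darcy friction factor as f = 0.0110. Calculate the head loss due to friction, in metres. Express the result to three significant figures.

h_f ≈ 31.7 m

V = 4Q/(πD²) = 4·0.667/(π·0.502²) = 3.370 m/s
h_f = f(L/D)V²/(2g) = 0.01100·(2500/0.502)·3.370²/(2·9.81) = 31.71 m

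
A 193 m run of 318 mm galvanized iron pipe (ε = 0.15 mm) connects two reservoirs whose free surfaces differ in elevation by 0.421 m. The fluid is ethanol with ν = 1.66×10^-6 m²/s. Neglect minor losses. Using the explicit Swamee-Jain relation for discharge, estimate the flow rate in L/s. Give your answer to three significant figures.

Q ≈ 67.1 L/s

Swamee-Jain (Type II): Q = -0.965·√(gD⁵h_f/L)·ln[ε/(3.7D) + √(3.17ν²L/(gD³h_f))]
√(gD⁵h_f/L) = √(9.81·0.318⁵·0.421/193) = 0.008342
ε/(3.7D) = 1.27×10^-4; √(3.17ν²L/(gD³h_f)) = 1.13×10^-4
Q = -0.965·0.008342·ln(2.402×10^-4) = 0.06709 m³/s
Check: V = 0.845 m/s, Re = 1.62×10^5, f = 0.01918, h_f = 0.423 m ≈ 0.421 m ✓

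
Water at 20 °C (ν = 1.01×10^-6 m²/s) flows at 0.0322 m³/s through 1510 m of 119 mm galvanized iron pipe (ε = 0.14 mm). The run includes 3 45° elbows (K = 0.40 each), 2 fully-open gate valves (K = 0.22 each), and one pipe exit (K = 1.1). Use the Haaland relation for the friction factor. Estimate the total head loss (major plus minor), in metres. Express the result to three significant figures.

H_L ≈ 116 m

V = 4Q/(πD²) = 2.895 m/s; V²/2g = 0.4272 m
Re = 3.41×10^5, ε/D = 0.00118 → f = 0.02115 (Haaland)
Major: h_f = f(L/D)·V²/2g = 0.02115·12689·0.4272 = 114.7 m
Minor: ΣK = 2.74; h_m = ΣK·V²/2g = 1.171 m
Total H_L = 114.7 + 1.171 = 115.8 m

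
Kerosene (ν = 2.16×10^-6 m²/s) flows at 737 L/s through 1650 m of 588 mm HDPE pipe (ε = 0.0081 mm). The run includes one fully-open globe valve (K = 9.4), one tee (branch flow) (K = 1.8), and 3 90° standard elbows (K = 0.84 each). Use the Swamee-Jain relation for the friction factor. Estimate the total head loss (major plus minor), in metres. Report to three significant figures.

H_L ≈ 18.3 m

V = 4Q/(πD²) = 2.714 m/s; V²/2g = 0.3754 m
Re = 7.39×10^5, ε/D = 1.38×10^-5 → f = 0.01250 (Swamee-Jain)
Major: h_f = f(L/D)·V²/2g = 0.01250·2806·0.3754 = 13.17 m
Minor: ΣK = 13.7; h_m = ΣK·V²/2g = 5.151 m
Total H_L = 13.17 + 5.151 = 18.32 m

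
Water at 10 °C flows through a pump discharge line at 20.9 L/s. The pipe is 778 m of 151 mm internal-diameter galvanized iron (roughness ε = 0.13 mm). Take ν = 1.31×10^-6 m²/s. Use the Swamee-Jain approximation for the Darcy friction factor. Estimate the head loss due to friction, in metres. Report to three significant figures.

h_f ≈ 7.60 m

V = 4Q/(πD²) = 4·0.0209/(π·0.151²) = 1.167 m/s
Re = VD/ν = 1.167·0.151/1.31×10^-6 = 1.35×10^5 → turbulent
ε/D = 0.13/151 = 8.61×10^-4
Swamee-Jain: f = 0.02125
h_f = f(L/D)V²/(2g) = 0.02125·(778/0.151)·1.167²/(2·9.81) = 7.602 m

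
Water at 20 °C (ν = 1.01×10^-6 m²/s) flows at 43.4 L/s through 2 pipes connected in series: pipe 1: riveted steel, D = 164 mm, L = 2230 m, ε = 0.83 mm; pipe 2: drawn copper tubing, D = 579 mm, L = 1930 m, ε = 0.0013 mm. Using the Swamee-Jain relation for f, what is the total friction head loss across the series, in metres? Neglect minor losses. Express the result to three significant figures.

H ≈ 90.4 m

Pipe 1: V = 2.055 m/s, Re = 3.34×10^5, ε/D = 0.00506, f = 0.03089, h_1 = f(L/D)V²/2g = 90.36 m
Pipe 2: V = 0.1648 m/s, Re = 9.45×10^4, ε/D = 2.25×10^-6, f = 0.01809, h_2 = f(L/D)V²/2g = 0.08350 m
Series → Q common, losses add: H = Σh = 90.45 m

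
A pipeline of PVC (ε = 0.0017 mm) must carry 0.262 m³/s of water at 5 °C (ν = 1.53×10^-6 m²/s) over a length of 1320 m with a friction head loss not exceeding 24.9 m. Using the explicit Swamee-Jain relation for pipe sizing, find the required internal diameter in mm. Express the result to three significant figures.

Swamee-Jain (Type III): D = 0.66·[ε^1.25·(LQ²/(gh_f))^4.75 + ν·Q^9.4·(L/(gh_f))^5.2]^0.04
LQ²/(gh_f) = 0.3709; L/(gh_f) = 5.404
Term 1 = ε^1.25·(…)^4.75 = 5.52×10^-10; Term 2 = ν·Q^9.4·(…)^5.2 = 3.36×10^-8
D = 0.66·(5.52×10^-10 + 3.36×10^-8)^0.04 = 0.3318 m = 332 mm
Check: V = 3.03 m/s, Re = 6.57×10^5, f = 0.01257, h_f = 23.4 m ≈ 24.9 m ✓

D ≈ 332 mm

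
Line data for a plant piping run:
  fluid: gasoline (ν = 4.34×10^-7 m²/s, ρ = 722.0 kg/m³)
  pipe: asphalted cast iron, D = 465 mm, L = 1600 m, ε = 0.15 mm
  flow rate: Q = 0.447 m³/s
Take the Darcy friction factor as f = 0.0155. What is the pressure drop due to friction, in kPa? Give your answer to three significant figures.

Δp ≈ 133 kPa

V = 4Q/(πD²) = 4·0.447/(π·0.465²) = 2.632 m/s
h_f = f(L/D)V²/(2g) = 0.01550·(1600/0.465)·2.632²/(2·9.81) = 18.83 m
Δp = ρg·h_f = 722.0·9.81·18.83 = 133.4 kPa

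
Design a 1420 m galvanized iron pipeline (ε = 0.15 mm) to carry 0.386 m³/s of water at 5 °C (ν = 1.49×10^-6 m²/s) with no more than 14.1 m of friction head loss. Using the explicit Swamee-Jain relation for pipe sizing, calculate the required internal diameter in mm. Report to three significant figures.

D ≈ 465 mm

Swamee-Jain (Type III): D = 0.66·[ε^1.25·(LQ²/(gh_f))^4.75 + ν·Q^9.4·(L/(gh_f))^5.2]^0.04
LQ²/(gh_f) = 1.530; L/(gh_f) = 10.27
Term 1 = ε^1.25·(…)^4.75 = 1.25×10^-4; Term 2 = ν·Q^9.4·(…)^5.2 = 3.52×10^-5
D = 0.66·(1.25×10^-4 + 3.52×10^-5)^0.04 = 0.4653 m = 465 mm
Check: V = 2.27 m/s, Re = 7.09×10^5, f = 0.01621, h_f = 13.0 m ≈ 14.1 m ✓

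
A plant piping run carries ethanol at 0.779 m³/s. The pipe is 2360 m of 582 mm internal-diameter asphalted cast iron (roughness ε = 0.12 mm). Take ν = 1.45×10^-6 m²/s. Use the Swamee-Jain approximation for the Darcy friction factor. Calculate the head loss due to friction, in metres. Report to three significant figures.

h_f ≈ 26.1 m

V = 4Q/(πD²) = 4·0.779/(π·0.582²) = 2.928 m/s
Re = VD/ν = 2.928·0.582/1.45×10^-6 = 1.18×10^6 → turbulent
ε/D = 0.12/582 = 2.06×10^-4
Swamee-Jain: f = 0.01471
h_f = f(L/D)V²/(2g) = 0.01471·(2360/0.582)·2.928²/(2·9.81) = 26.07 m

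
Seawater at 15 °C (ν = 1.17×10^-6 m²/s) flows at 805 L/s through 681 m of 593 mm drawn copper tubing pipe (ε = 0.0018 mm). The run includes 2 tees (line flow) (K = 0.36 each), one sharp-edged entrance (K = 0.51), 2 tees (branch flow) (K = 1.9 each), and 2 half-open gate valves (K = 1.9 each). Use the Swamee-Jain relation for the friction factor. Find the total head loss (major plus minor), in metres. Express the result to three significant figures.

H_L ≈ 9.28 m

V = 4Q/(πD²) = 2.915 m/s; V²/2g = 0.4330 m
Re = 1.48×10^6, ε/D = 3.04×10^-6 → f = 0.01098 (Swamee-Jain)
Major: h_f = f(L/D)·V²/2g = 0.01098·1148·0.4330 = 5.459 m
Minor: ΣK = 8.83; h_m = ΣK·V²/2g = 3.823 m
Total H_L = 5.459 + 3.823 = 9.283 m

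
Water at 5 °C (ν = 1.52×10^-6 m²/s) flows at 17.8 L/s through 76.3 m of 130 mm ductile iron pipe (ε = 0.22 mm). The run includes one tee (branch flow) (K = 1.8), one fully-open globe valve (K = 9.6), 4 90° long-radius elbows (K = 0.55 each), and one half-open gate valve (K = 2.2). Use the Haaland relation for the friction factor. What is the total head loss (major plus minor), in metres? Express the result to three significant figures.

V = 4Q/(πD²) = 1.341 m/s; V²/2g = 0.09166 m
Re = 1.15×10^5, ε/D = 0.00169 → f = 0.02393 (Haaland)
Major: h_f = f(L/D)·V²/2g = 0.02393·586.9·0.09166 = 1.288 m
Minor: ΣK = 15.8; h_m = ΣK·V²/2g = 1.448 m
Total H_L = 1.288 + 1.448 = 2.736 m

H_L ≈ 2.74 m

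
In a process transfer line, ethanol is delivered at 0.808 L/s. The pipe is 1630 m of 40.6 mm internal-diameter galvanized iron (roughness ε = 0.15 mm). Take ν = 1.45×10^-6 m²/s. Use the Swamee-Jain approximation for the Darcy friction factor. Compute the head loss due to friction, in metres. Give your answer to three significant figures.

V = 4Q/(πD²) = 4·8.08×10^-4/(π·0.0406²) = 0.6241 m/s
Re = VD/ν = 0.6241·0.0406/1.45×10^-6 = 1.75×10^4 → turbulent
ε/D = 0.15/40.6 = 0.00369
Swamee-Jain: f = 0.03359
h_f = f(L/D)V²/(2g) = 0.03359·(1630/0.0406)·0.6241²/(2·9.81) = 26.78 m

h_f ≈ 26.8 m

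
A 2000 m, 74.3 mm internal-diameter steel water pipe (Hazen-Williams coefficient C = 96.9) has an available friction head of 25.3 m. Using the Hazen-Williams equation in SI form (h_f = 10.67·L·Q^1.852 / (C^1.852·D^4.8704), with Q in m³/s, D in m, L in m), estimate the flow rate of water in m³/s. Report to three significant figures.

Q ≈ 0.00274 m³/s

Rearranging: Q = [h_f·C^1.852·D^4.8704 / (10.67·L)]^(1/1.852)
Q = [25.3·96.9^1.852·0.0743^4.8704 / (10.67·2000)]^0.540 = 0.002737 m³/s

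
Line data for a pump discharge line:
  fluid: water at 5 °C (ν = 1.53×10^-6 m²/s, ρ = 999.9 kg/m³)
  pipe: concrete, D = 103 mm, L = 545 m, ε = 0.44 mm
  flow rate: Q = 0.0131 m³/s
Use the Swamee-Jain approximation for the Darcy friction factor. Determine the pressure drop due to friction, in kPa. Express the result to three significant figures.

V = 4Q/(πD²) = 4·0.0131/(π·0.103²) = 1.572 m/s
Re = VD/ν = 1.572·0.103/1.53×10^-6 = 1.06×10^5 → turbulent
ε/D = 0.44/103 = 0.00427
Swamee-Jain: f = 0.03020
h_f = f(L/D)V²/(2g) = 0.03020·(545/0.103)·1.572²/(2·9.81) = 20.13 m
Δp = ρg·h_f = 999.9·9.81·20.13 = 197.5 kPa

Δp ≈ 197 kPa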